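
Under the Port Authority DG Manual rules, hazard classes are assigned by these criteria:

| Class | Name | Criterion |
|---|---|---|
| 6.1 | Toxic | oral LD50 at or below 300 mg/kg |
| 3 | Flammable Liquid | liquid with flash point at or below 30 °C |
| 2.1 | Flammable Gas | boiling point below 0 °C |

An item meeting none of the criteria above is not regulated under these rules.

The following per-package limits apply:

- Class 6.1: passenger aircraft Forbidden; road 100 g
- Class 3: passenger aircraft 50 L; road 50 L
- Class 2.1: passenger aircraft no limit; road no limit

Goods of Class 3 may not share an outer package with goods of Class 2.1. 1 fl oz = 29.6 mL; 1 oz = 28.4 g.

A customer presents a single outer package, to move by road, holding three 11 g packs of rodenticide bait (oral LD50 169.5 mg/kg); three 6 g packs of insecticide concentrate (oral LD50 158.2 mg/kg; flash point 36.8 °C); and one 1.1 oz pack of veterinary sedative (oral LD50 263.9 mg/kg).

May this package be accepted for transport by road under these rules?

Yes

With oral LD50 169.5 mg/kg (≤ 300 mg/kg), the rodenticide bait falls in Class 6.1.
With oral LD50 158.2 mg/kg (≤ 300 mg/kg), the insecticide concentrate falls in Class 6.1.
The veterinary sedative has oral LD50 263.9 mg/kg, which is ≤ 300 mg/kg, so it is Class 6.1 (Toxic).
Total Class 6.1: (three 11 g packs = 33 g) + (three 6 g packs = 18 g) + (one 1.1 oz pack = 31.24 g) = 82.24 g.
That is within the Class 6.1 road limit of 100 g.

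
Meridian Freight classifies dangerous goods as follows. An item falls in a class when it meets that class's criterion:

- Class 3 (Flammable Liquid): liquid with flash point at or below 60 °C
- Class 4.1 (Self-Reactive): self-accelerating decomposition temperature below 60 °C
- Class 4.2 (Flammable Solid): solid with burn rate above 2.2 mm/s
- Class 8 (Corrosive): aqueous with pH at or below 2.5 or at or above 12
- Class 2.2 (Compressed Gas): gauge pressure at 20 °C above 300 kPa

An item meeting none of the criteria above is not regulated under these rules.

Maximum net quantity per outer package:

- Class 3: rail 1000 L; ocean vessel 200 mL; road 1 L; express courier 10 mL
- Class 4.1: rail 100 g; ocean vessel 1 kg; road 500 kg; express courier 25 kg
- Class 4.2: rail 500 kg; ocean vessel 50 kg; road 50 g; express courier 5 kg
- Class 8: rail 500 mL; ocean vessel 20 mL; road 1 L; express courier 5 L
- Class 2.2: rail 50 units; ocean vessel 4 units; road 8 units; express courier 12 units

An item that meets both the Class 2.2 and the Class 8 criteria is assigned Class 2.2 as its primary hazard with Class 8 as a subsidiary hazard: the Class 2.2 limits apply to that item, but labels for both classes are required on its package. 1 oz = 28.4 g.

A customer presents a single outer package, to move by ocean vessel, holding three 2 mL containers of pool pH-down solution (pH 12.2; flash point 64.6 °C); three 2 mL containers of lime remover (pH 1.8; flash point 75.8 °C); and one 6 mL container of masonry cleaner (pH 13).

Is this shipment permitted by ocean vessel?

pH 12.2 meets the Class 8 criterion (Corrosive), so the pool pH-down solution is Class 8.
pH 1.8 meets the Class 8 criterion (Corrosive), so the lime remover is Class 8.
Masonry cleaner: pH 13 ≥ 12 → Class 8 (Corrosive).
Class 8 net quantity: (three 2 mL containers = 6 mL) + (three 2 mL containers = 6 mL) + 6 mL = 18 mL.
18 mL ≤ 20 mL (ocean vessel limit, Class 8) — within limit.

Yes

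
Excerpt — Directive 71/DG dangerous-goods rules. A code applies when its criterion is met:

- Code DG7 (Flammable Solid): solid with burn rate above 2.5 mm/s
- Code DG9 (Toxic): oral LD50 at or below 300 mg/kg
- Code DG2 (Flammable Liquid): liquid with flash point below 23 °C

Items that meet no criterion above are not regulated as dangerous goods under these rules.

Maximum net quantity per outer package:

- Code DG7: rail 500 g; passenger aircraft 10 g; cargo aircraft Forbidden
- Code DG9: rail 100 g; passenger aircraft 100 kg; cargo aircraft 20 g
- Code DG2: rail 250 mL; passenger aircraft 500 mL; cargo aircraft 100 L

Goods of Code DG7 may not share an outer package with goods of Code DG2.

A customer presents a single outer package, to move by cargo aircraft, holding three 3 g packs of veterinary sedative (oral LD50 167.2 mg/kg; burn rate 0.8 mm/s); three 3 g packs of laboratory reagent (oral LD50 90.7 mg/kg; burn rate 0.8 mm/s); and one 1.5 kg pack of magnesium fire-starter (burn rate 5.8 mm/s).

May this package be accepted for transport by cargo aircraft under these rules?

No

With oral LD50 167.2 mg/kg (≤ 300 mg/kg), the veterinary sedative falls in Code DG9.
Laboratory reagent: oral LD50 90.7 mg/kg ≤ 300 mg/kg → Code DG9 (Toxic).
With burn rate 5.8 mm/s (> 2.5 mm/s), the magnesium fire-starter falls in Code DG7.
Code DG9 net quantity: (three 3 g packs = 9 g) + (three 3 g packs = 9 g) = 18 g.
18 g is within the cargo aircraft limit of 20 g for Code DG9.
Code DG7 quantity: 1.5 kg.
Code DG7 is Forbidden by cargo aircraft.
The segregation rule (Code DG7 with Code DG2) does not apply to Code DG9 with Code DG7.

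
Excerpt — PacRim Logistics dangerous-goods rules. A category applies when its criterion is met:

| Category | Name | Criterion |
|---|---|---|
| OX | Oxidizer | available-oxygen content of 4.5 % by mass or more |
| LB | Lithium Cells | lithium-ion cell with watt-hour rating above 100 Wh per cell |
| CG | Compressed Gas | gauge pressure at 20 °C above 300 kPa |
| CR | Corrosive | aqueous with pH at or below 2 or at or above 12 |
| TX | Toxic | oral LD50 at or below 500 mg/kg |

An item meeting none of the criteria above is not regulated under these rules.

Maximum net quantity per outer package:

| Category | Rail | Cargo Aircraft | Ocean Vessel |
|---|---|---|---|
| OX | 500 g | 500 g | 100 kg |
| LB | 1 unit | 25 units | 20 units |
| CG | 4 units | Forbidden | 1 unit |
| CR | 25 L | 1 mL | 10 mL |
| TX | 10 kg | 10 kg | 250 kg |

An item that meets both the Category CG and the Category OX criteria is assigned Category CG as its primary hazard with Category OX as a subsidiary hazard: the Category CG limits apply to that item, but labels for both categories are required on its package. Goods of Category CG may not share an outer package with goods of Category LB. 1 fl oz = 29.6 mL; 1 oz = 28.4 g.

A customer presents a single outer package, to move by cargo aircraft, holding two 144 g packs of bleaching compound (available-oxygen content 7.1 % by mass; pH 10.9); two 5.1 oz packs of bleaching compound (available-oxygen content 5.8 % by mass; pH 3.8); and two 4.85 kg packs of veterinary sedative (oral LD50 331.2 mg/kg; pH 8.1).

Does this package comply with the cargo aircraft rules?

No

The bleaching compound has available-oxygen content 7.1 % by mass, which is ≥ 4.5 % by mass, so it is Category OX (Oxidizer).
The bleaching compound has available-oxygen content 5.8 % by mass, which is ≥ 4.5 % by mass, so it is Category OX (Oxidizer).
The veterinary sedative has oral LD50 331.2 mg/kg, which is ≤ 500 mg/kg, so it is Category TX (Toxic).
Category OX net quantity: (two 144 g packs = 288 g) + (two 5.1 oz packs = 289.68 g) = 577.68 g.
That exceeds the Category OX cargo aircraft limit of 500 g.
Category TX quantity: two 4.85 kg packs = 9.7 kg.
That is within the Category TX cargo aircraft limit of 10 kg.
The segregation rule (Category CG with Category LB) does not apply to Category OX with Category TX.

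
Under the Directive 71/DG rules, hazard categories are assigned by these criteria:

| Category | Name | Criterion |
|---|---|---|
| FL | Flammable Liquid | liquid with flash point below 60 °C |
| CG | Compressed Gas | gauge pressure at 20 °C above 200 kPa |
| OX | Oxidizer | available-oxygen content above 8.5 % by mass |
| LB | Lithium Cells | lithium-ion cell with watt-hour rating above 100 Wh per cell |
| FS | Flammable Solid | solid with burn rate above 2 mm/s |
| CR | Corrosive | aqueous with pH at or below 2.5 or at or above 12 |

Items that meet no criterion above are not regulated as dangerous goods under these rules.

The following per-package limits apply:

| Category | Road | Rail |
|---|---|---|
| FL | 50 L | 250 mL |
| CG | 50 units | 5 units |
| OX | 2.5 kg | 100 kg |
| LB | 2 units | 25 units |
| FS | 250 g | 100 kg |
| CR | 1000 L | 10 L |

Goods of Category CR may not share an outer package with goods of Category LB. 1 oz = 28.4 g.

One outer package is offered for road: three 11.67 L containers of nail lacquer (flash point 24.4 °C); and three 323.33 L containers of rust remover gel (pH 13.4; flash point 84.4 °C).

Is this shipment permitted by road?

With flash point 24.4 °C (< 60 °C), the nail lacquer falls in Category FL.
With pH 13.4 (≥ 12), the rust remover gel falls in Category CR.
Category CR quantity: three 323.33 L containers = 969.99 L.
969.99 L is within the road limit of 1000 L for Category CR.
Category FL quantity: three 11.67 L containers = 35.01 L.
35.01 L is within the road limit of 50 L for Category FL.
The segregation rule (Category CR with Category LB) does not apply to Category CR with Category FL.
Every hazard category is within its road limit and no segregation rule is violated.

Yes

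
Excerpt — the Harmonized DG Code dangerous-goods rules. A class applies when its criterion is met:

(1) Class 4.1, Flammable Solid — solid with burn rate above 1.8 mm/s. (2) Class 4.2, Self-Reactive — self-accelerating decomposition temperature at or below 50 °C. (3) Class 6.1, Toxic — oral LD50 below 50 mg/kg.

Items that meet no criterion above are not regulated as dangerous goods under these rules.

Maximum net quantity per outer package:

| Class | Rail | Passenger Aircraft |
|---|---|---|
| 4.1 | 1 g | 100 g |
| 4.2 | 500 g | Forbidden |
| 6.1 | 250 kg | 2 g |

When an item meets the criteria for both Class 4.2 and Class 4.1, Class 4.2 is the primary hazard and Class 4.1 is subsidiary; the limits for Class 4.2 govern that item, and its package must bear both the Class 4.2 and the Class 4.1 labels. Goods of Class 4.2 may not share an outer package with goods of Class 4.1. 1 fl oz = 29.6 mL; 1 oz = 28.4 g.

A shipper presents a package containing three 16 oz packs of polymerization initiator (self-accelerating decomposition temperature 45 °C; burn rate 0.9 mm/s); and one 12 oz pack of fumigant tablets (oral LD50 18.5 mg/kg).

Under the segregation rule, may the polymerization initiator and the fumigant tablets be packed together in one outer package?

Polymerization initiator: self-accelerating decomposition temperature 45 °C ≤ 50 °C → Class 4.2 (Self-Reactive).
Oral LD50 18.5 mg/kg meets the Class 6.1 criterion (Toxic), so the fumigant tablets are Class 6.1.
No segregation rule bars Class 4.2 with Class 6.1.

Yes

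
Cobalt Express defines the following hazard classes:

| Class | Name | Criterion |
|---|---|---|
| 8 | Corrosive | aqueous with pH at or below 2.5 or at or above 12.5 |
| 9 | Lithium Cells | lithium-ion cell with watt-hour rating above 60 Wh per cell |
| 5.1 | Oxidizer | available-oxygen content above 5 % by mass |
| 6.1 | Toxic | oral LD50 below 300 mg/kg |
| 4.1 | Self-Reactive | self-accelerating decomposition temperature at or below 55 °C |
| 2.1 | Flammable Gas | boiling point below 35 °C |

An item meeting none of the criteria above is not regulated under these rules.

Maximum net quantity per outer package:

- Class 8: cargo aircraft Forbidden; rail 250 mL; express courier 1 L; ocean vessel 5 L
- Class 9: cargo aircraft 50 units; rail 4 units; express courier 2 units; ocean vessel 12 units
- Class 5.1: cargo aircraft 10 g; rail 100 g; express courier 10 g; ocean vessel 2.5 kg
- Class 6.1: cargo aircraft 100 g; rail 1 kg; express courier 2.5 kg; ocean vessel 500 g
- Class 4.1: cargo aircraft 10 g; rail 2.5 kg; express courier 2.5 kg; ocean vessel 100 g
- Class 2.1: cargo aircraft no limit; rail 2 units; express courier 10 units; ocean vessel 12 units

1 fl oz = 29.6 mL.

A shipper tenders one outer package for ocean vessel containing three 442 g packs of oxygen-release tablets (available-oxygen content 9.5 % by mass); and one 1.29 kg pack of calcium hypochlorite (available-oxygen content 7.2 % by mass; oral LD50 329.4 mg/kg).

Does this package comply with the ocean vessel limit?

With available-oxygen content 9.5 % by mass (> 5 % by mass), the oxygen-release tablets fall in Class 5.1.
Calcium hypochlorite: available-oxygen content 7.2 % by mass > 5 % by mass → Class 5.1 (Oxidizer).
Total Class 5.1: (three 442 g packs = 1.326 kg) + 1.29 kg = 2.616 kg.
2.616 kg > 2.5 kg (ocean vessel limit, Class 5.1) — over the limit.

No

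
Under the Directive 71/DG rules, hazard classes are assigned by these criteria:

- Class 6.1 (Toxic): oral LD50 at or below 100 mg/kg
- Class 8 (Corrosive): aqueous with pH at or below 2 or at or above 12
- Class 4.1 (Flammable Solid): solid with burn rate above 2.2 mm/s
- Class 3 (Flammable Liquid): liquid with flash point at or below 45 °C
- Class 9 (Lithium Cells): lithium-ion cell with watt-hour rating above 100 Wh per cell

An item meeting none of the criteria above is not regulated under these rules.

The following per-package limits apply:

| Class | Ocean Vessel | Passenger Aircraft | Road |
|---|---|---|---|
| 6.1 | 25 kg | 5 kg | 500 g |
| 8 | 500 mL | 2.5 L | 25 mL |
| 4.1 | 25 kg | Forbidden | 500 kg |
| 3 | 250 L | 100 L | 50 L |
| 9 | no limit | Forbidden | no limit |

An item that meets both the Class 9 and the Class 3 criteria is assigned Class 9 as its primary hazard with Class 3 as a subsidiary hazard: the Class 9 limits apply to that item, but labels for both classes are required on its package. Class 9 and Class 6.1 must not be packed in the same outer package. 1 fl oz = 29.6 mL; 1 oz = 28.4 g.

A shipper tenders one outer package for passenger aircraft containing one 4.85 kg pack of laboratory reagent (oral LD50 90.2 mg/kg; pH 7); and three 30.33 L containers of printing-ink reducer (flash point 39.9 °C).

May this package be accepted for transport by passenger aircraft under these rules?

Oral LD50 90.2 mg/kg meets the Class 6.1 criterion (Toxic), so the laboratory reagent is Class 6.1.
The printing-ink reducer has flash point 39.9 °C, which is ≤ 45 °C, so it is Class 3 (Flammable Liquid).
Class 3 quantity: three 30.33 L containers = 90.99 L.
90.99 L ≤ 100 L (passenger aircraft limit, Class 3) — within limit.
Class 6.1 quantity: 4.85 kg.
4.85 kg ≤ 5 kg (passenger aircraft limit, Class 6.1) — within limit.
The segregation rule (Class 9 with Class 6.1) does not apply to Class 3 with Class 6.1.
Every hazard class is within its passenger aircraft limit and no segregation rule is violated.

Yes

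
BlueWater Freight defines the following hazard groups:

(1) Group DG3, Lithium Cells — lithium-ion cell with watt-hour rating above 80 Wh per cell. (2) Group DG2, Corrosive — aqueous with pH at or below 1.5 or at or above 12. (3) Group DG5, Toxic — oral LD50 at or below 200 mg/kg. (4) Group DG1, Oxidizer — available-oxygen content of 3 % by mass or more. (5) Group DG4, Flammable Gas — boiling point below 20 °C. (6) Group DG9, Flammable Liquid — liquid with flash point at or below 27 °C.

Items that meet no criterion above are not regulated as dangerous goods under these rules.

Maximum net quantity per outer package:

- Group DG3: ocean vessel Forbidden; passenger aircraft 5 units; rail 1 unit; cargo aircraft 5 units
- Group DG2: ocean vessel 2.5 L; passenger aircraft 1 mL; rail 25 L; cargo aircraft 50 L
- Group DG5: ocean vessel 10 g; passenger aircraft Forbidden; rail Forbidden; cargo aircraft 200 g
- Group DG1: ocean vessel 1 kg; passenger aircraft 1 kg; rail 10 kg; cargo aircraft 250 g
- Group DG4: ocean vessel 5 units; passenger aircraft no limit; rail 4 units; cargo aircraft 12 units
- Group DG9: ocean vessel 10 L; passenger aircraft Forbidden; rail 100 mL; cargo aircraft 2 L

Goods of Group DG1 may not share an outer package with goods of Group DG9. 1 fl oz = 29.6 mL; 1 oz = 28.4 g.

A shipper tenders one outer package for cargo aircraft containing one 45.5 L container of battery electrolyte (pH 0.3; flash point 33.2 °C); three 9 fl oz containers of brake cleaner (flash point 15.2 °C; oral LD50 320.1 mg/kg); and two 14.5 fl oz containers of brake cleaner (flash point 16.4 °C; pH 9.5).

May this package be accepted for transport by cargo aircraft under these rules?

pH 0.3 meets the Group DG2 criterion (Corrosive), so the battery electrolyte is Group DG2.
The brake cleaner has flash point 15.2 °C, which is ≤ 27 °C, so it is Group DG9 (Flammable Liquid).
Flash point 16.4 °C meets the Group DG9 criterion (Flammable Liquid), so the brake cleaner is Group DG9.
Total Group DG9: (three 9 fl oz containers = 799.2 mL) + (two 14.5 fl oz containers = 858.4 mL) = 1657.6 mL.
1657.6 mL is within the cargo aircraft limit of 2 L for Group DG9.
Group DG2 quantity: 45.5 L.
45.5 L is within the cargo aircraft limit of 50 L for Group DG2.
The segregation rule (Group DG1 with Group DG9) does not apply to Group DG9 with Group DG2.
Every hazard group is within its cargo aircraft limit and no segregation rule is violated.

Yes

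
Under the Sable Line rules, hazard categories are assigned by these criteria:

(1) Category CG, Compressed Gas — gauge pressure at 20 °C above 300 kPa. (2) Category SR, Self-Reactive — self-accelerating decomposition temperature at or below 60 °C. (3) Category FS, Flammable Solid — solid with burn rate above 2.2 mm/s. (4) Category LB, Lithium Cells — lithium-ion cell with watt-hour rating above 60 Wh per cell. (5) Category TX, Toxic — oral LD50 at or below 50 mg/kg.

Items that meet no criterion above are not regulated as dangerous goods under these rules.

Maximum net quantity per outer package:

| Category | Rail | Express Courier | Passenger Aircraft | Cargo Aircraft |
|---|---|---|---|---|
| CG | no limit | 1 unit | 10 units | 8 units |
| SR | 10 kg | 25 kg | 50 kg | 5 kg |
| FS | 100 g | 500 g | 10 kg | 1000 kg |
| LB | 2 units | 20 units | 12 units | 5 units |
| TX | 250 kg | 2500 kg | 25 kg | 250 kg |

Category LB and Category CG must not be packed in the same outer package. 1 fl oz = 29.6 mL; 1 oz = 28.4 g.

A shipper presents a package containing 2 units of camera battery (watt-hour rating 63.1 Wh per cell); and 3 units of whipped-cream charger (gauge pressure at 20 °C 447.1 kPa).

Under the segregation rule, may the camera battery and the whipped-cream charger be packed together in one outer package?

With watt-hour rating 63.1 Wh per cell (> 60 Wh per cell), the camera battery falls in Category LB.
With gauge pressure at 20 °C 447.1 kPa (> 300 kPa), the whipped-cream charger falls in Category CG.
Category LB and Category CG may not share an outer package.

No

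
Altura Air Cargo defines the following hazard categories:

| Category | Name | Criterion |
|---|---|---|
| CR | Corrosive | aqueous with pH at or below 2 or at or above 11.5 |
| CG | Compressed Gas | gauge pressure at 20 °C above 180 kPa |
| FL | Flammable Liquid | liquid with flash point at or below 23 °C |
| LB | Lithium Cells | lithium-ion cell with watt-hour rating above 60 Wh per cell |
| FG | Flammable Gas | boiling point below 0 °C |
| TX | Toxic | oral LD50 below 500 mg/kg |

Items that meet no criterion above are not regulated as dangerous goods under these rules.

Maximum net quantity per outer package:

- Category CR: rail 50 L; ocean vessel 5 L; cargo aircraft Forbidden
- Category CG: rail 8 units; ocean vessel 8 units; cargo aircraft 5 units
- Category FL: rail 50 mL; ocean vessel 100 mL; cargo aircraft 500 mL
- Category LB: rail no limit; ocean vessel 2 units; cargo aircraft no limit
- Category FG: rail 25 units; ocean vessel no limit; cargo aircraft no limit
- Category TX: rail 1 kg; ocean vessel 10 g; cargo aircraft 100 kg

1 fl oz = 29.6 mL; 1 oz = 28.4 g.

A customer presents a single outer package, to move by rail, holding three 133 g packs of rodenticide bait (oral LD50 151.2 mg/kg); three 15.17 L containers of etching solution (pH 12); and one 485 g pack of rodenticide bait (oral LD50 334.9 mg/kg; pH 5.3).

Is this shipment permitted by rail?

Yes

Oral LD50 151.2 mg/kg meets the Category TX criterion (Toxic), so the rodenticide bait is Category TX.
pH 12 meets the Category CR criterion (Corrosive), so the etching solution is Category CR.
Oral LD50 334.9 mg/kg meets the Category TX criterion (Toxic), so the rodenticide bait is Category TX.
Total Category TX: (three 133 g packs = 399 g) + 485 g = 884 g.
That is within the Category TX rail limit of 1 kg.
Category CR quantity: three 15.17 L containers = 45.51 L.
That is within the Category CR rail limit of 50 L.
Every hazard category is within its rail limit and no segregation rule is violated.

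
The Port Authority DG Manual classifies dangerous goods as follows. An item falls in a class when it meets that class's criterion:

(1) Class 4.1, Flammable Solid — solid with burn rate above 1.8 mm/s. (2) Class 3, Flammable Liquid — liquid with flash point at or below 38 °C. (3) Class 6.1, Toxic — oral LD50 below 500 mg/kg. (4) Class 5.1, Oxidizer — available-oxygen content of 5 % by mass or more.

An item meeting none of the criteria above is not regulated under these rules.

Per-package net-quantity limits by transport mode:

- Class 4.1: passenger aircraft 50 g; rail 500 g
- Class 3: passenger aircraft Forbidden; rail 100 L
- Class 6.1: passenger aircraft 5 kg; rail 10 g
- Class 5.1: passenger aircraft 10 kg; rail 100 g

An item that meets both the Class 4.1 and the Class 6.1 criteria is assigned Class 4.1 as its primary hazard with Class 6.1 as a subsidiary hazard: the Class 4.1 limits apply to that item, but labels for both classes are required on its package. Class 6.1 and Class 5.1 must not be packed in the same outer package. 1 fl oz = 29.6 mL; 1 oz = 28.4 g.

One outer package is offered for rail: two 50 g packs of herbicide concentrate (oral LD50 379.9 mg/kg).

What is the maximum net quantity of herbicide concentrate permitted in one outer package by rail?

10 g

Oral LD50 379.9 mg/kg meets the Class 6.1 criterion (Toxic), so the herbicide concentrate is Class 6.1.
The rail limit for Class 6.1 is 10 g.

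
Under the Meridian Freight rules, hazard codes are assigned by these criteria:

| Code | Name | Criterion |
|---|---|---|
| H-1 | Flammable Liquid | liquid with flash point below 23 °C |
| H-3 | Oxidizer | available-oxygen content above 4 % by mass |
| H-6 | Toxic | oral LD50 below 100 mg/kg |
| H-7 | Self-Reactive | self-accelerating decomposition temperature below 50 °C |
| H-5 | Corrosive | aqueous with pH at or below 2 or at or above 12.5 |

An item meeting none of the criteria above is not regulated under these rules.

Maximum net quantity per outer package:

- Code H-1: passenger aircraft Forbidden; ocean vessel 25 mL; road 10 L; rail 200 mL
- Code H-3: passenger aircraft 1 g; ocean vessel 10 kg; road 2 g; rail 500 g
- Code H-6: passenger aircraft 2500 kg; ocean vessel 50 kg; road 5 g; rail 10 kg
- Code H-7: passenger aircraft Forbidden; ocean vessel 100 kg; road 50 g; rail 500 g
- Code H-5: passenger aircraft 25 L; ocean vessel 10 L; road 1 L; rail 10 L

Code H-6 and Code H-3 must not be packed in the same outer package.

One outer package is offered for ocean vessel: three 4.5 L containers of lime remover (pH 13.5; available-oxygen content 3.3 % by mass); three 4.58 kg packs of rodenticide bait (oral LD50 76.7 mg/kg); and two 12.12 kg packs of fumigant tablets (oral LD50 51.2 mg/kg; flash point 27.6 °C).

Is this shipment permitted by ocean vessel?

With pH 13.5 (≥ 12.5), the lime remover falls in Code H-5.
With oral LD50 76.7 mg/kg (< 100 mg/kg), the rodenticide bait falls in Code H-6.
Oral LD50 51.2 mg/kg meets the Code H-6 criterion (Toxic), so the fumigant tablets are Code H-6.
Code H-5 quantity: three 4.5 L containers = 13.5 L.
That exceeds the Code H-5 ocean vessel limit of 10 L.
Total Code H-6: (three 4.58 kg packs = 13.74 kg) + (two 12.12 kg packs = 24.24 kg) = 37.98 kg.
37.98 kg is within the ocean vessel limit of 50 kg for Code H-6.
The segregation rule (Code H-6 with Code H-3) does not apply to Code H-5 with Code H-6.

No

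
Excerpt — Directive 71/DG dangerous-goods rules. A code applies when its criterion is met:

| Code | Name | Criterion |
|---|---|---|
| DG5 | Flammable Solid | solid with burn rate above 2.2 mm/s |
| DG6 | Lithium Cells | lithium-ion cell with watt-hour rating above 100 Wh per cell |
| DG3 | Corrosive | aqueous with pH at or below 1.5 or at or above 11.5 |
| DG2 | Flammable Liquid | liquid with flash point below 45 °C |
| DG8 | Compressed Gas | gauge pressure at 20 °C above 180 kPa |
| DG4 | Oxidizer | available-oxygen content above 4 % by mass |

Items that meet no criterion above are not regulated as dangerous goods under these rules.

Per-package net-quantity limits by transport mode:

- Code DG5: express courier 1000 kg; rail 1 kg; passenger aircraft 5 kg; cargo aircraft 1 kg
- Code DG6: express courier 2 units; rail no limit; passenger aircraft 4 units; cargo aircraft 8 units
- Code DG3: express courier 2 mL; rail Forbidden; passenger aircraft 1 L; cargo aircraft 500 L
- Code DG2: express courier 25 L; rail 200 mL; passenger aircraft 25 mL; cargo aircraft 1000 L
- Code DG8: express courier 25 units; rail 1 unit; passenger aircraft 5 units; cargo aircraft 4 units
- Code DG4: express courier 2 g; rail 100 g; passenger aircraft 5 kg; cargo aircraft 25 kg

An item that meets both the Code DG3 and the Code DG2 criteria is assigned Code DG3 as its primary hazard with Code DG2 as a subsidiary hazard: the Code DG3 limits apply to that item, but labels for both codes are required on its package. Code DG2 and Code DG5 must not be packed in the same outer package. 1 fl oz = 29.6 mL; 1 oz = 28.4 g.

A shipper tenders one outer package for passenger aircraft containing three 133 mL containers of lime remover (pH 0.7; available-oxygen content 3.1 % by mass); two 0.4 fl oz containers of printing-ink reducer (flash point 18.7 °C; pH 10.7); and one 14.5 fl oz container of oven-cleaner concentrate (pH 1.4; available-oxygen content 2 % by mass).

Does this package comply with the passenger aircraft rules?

Yes

With pH 0.7 (≤ 1.5), the lime remover falls in Code DG3.
Printing-ink reducer: flash point 18.7 °C < 45 °C → Code DG2 (Flammable Liquid).
Oven-cleaner concentrate: pH 1.4 ≤ 1.5 → Code DG3 (Corrosive).
Code DG3 net quantity: (three 133 mL containers = 399 mL) + (one 14.5 fl oz container = 429.2 mL) = 828.2 mL.
828.2 mL is within the passenger aircraft limit of 1 L for Code DG3.
Code DG2 quantity: two 0.4 fl oz containers = 23.68 mL.
That is within the Code DG2 passenger aircraft limit of 25 mL.
The segregation rule (Code DG2 with Code DG5) does not apply to Code DG3 with Code DG2.
Every hazard code is within its passenger aircraft limit and no segregation rule is violated.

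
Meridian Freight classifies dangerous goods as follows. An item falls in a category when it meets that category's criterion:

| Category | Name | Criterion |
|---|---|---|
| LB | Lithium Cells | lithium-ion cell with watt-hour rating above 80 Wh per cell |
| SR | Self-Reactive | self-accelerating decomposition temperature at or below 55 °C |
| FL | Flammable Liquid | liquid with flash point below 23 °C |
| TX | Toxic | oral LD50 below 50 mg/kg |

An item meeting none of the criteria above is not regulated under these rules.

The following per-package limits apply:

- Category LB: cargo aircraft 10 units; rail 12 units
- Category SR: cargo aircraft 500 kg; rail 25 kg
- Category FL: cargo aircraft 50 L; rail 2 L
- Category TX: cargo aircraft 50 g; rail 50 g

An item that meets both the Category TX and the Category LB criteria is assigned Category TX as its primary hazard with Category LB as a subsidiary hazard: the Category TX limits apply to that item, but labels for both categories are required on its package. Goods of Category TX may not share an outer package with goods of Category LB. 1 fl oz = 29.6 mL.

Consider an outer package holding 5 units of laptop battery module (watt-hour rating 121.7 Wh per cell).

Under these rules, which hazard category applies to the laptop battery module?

The laptop battery module has watt-hour rating 121.7 Wh per cell, which is > 80 Wh per cell, so it is Category LB (Lithium Cells).

Category LB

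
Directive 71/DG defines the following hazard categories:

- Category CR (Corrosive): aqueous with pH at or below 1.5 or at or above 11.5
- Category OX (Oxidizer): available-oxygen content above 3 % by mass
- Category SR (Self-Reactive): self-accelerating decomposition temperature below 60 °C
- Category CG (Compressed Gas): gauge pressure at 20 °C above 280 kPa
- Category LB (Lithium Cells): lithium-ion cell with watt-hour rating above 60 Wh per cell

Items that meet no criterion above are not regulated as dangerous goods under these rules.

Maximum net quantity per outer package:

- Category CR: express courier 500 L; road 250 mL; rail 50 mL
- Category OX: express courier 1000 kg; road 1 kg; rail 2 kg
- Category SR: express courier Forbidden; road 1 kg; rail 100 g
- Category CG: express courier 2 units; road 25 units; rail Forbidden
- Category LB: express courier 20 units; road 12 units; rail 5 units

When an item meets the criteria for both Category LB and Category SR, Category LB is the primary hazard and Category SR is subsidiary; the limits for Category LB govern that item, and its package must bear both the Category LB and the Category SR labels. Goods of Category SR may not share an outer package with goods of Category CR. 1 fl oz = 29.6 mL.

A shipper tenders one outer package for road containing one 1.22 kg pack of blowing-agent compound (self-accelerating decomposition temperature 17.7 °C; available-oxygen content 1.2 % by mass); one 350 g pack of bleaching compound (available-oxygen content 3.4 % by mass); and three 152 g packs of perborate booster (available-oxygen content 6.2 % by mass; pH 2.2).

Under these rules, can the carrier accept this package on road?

The blowing-agent compound has self-accelerating decomposition temperature 17.7 °C, which is < 60 °C, so it is Category SR (Self-Reactive).
The bleaching compound has available-oxygen content 3.4 % by mass, which is > 3 % by mass, so it is Category OX (Oxidizer).
Available-oxygen content 6.2 % by mass meets the Category OX criterion (Oxidizer), so the perborate booster is Category OX.
Total Category OX: 350 g + (three 152 g packs = 456 g) = 806 g.
806 g ≤ 1 kg (road limit, Category OX) — within limit.
Category SR quantity: 1.22 kg.
1.22 kg > 1 kg (road limit, Category SR) — over the limit.
The segregation rule (Category SR with Category CR) does not apply to Category OX with Category SR.

No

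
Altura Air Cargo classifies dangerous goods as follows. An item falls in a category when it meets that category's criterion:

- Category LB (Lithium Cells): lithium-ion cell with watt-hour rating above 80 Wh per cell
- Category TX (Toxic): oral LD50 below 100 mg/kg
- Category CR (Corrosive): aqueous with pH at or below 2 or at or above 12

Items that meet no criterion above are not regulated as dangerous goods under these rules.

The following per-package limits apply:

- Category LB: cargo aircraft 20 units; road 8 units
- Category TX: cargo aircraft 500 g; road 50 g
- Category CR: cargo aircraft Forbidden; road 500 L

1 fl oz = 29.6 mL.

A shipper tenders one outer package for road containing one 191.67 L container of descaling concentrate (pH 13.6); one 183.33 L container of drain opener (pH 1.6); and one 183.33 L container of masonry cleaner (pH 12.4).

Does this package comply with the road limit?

No

With pH 13.6 (≥ 12), the descaling concentrate falls in Category CR.
The drain opener has pH 1.6, which is ≤ 2, so it is Category CR (Corrosive).
The masonry cleaner has pH 12.4, which is ≥ 12, so it is Category CR (Corrosive).
Category CR net quantity: 191.67 L + 183.33 L + 183.33 L = 558.33 L.
That exceeds the Category CR road limit of 500 L.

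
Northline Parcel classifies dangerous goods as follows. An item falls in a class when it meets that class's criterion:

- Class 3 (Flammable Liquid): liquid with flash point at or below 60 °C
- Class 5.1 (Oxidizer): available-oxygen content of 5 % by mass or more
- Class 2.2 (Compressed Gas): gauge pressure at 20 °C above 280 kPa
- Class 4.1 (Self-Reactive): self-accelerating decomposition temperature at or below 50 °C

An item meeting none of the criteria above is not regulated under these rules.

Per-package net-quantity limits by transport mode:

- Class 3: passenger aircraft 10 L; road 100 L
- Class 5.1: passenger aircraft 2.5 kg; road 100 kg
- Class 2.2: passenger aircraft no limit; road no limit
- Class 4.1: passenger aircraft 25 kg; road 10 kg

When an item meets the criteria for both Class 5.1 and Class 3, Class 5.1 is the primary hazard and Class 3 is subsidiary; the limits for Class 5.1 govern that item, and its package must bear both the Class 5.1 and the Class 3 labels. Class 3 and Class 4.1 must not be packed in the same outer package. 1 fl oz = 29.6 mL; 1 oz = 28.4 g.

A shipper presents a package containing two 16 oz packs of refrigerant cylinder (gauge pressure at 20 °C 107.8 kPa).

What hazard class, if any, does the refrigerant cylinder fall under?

gauge pressure at 20 °C 107.8 kPa is not above 280 kPa, so Class 2.2 does not apply.
No criterion is met, so the item is not regulated.

Not regulated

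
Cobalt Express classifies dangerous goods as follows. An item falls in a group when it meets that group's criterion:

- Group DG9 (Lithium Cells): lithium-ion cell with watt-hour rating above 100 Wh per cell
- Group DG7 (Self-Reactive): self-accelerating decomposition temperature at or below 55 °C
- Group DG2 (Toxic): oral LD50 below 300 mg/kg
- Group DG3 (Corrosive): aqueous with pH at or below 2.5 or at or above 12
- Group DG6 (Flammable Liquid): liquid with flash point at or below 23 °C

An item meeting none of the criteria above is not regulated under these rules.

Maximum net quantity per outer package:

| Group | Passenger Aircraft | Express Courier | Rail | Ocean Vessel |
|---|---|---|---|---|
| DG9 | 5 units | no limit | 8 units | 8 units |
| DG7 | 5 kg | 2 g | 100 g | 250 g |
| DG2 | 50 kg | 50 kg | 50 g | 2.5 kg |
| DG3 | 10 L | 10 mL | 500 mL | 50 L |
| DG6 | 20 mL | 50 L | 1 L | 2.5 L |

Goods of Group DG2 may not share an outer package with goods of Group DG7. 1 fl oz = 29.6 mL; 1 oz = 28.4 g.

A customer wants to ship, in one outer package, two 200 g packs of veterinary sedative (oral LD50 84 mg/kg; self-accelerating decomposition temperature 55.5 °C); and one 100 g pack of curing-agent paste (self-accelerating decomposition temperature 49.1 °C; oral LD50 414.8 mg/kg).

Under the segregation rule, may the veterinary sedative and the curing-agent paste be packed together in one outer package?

With oral LD50 84 mg/kg (< 300 mg/kg), the veterinary sedative falls in Group DG2.
The curing-agent paste has self-accelerating decomposition temperature 49.1 °C, which is ≤ 55 °C, so it is Group DG7 (Self-Reactive).
Group DG2 and Group DG7 may not share an outer package.

No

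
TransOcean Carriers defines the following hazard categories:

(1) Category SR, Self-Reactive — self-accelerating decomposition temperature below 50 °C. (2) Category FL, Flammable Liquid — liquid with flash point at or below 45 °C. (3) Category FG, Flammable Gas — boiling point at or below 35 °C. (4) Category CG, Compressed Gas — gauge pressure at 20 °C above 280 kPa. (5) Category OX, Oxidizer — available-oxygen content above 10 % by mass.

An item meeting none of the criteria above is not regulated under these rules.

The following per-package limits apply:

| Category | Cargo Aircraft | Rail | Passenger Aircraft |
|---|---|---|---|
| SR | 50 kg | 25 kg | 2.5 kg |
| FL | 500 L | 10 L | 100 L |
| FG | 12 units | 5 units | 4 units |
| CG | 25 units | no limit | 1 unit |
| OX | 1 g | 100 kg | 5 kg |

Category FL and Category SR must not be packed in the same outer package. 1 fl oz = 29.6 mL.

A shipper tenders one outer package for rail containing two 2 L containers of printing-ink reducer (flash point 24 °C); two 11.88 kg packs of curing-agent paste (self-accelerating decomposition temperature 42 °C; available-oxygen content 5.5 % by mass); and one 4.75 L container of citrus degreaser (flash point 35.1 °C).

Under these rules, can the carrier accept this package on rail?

With flash point 24 °C (≤ 45 °C), the printing-ink reducer falls in Category FL.
Self-accelerating decomposition temperature 42 °C meets the Category SR criterion (Self-Reactive), so the curing-agent paste is Category SR.
Flash point 35.1 °C meets the Category FL criterion (Flammable Liquid), so the citrus degreaser is Category FL.
Category FL net quantity: (two 2 L containers = 4 L) + 4.75 L = 8.75 L.
That is within the Category FL rail limit of 10 L.
Category SR quantity: two 11.88 kg packs = 23.76 kg.
23.76 kg ≤ 25 kg (rail limit, Category SR) — within limit.
Category FL and Category SR may not share an outer package.

No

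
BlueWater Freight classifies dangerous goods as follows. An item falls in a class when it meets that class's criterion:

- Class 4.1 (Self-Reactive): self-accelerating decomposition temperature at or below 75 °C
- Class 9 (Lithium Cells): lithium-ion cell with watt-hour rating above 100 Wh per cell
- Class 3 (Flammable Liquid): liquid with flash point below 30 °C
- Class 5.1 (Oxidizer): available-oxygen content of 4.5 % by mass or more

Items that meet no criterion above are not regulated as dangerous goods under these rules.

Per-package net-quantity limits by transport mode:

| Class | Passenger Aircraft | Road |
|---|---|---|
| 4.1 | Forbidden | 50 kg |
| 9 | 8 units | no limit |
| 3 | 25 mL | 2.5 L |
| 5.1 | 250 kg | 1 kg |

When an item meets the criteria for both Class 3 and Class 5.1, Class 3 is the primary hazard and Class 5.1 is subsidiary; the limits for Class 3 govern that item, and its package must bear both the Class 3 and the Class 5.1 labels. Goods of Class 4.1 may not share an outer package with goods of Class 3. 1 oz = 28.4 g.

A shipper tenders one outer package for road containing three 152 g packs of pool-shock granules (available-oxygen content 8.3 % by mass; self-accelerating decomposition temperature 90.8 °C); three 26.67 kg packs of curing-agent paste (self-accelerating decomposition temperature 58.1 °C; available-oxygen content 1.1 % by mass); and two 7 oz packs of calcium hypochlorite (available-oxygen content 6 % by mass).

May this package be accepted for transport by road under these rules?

Pool-shock granules: available-oxygen content 8.3 % by mass ≥ 4.5 % by mass → Class 5.1 (Oxidizer).
The curing-agent paste has self-accelerating decomposition temperature 58.1 °C, which is ≤ 75 °C, so it is Class 4.1 (Self-Reactive).
The calcium hypochlorite has available-oxygen content 6 % by mass, which is ≥ 4.5 % by mass, so it is Class 5.1 (Oxidizer).
Class 5.1 net quantity: (three 152 g packs = 456 g) + (two 7 oz packs = 397.6 g) = 853.6 g.
853.6 g ≤ 1 kg (road limit, Class 5.1) — within limit.
Class 4.1 quantity: three 26.67 kg packs = 80.01 kg.
80.01 kg exceeds the road limit of 50 kg for Class 4.1.
The segregation rule (Class 4.1 with Class 3) does not apply to Class 5.1 with Class 4.1.

No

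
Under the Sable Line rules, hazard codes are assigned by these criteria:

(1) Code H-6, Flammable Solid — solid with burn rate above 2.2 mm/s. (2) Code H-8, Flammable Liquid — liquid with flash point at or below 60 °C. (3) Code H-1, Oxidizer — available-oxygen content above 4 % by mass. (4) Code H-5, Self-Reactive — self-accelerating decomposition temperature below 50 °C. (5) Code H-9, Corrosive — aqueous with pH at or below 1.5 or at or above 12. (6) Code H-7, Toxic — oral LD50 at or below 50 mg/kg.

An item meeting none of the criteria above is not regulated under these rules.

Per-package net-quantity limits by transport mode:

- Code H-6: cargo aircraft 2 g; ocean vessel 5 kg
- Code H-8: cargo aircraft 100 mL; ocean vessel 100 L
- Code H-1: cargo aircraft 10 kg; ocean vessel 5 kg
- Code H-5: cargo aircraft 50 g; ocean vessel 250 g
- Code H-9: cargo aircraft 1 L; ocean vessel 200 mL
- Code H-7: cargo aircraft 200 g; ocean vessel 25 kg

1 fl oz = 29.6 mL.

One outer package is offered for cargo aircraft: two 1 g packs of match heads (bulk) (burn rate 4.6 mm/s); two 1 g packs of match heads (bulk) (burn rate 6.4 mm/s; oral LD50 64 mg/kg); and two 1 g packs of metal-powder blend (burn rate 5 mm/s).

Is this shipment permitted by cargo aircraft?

Burn rate 4.6 mm/s meets the Code H-6 criterion (Flammable Solid), so the match heads (bulk) are Code H-6.
The match heads (bulk) have burn rate 6.4 mm/s, which is > 2.2 mm/s, so they are Code H-6 (Flammable Solid).
With burn rate 5 mm/s (> 2.2 mm/s), the metal-powder blend falls in Code H-6.
Total Code H-6: (two 1 g packs = 2 g) + (two 1 g packs = 2 g) + (two 1 g packs = 2 g) = 6 g.
6 g exceeds the cargo aircraft limit of 2 g for Code H-6.

No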